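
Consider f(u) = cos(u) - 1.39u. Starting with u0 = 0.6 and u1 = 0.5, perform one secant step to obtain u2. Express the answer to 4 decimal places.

f(0.6) = -0.008664, f(0.5) = 0.182583
u2 = 0.500000 − 0.182583·(0.500000 − 0.600000) / (0.182583 − (-0.008664)) = 0.500000 − (-0.018258)/(0.191247) = 0.595470

0.5955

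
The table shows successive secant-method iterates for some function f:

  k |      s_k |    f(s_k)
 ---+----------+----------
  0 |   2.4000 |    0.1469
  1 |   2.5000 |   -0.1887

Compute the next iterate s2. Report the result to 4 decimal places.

2.4438

s2 = 2.5000 − (-0.1887)·(2.5000 − 2.4000) / (-0.1887 − 0.1469)
   = 2.5000 − (-0.018870)/(-0.335600) = 2.443772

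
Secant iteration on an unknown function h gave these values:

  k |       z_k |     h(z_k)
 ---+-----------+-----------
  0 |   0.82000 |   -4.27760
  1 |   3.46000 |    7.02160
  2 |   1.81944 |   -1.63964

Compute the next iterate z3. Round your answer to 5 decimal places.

2.13001

z3 = 1.81944 − (-1.63964)·(1.81944 − 3.46000) / (-1.63964 − 7.02160)
   = 1.81944 − (2.6899278)/(-8.6612400) = 2.1300107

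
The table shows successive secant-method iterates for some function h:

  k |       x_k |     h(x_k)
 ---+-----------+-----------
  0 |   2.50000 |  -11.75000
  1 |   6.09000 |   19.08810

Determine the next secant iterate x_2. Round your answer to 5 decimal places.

x_2 = 6.09000 − 19.08810·(6.09000 − 2.50000) / (19.08810 − (-11.75000))
   = 6.09000 − (68.5262790)/(30.8381000) = 3.8678696

3.86787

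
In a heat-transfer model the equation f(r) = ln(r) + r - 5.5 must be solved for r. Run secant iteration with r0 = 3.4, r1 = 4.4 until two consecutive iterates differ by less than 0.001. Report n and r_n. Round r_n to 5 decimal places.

f(3.4) = -0.8762246, f(4.4) = 0.3816045
r2 = 4.4000000 − 0.3816045·(1.0000000)/(1.2578291) = 4.0966165;  |Δ| = 0.3033835
f(4.0966165) = 0.0067779
r3 = 4.0966165 − 0.0067779·(-0.3033835)/(-0.3748266) = 4.0911305;  |Δ| = 0.0054860
f(4.0911305) = -0.0000482
r4 = 4.0911305 − (-0.0000482)·(-0.0054860)/(-0.0068261) = 4.0911692;  |Δ| = 0.0000387
|r4 − r3| = 0.0000387 < 0.001

n = 4, r_n = 4.09117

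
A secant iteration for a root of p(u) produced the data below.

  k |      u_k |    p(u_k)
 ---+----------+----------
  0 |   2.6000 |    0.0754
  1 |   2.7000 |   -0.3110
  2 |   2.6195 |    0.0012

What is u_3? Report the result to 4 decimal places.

2.6198

u_3 = 2.6195 − 0.0012·(2.6195 − 2.7000) / (0.0012 − (-0.3110))
   = 2.6195 − (-0.000097)/(0.312200) = 2.619809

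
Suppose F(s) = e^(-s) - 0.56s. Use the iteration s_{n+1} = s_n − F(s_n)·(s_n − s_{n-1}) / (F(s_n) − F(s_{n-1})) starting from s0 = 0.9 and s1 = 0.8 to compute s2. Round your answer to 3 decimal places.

0.801

F(0.9) = -0.09743, F(0.8) = 0.00133
s2 = 0.80000 − 0.00133·(0.80000 − 0.90000) / (0.00133 − (-0.09743)) = 0.80000 − (-0.00013)/(0.09876) = 0.80135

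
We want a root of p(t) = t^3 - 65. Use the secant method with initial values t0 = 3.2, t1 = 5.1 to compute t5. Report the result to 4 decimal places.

p(3.2) = -32.232000, p(5.1) = 67.651000
t2 = 5.100000 − 67.651000·(5.100000 − 3.200000) / (67.651000 − (-32.232000)) = 5.100000 − (128.536900)/(99.883000) = 3.813125
p(3.813125) = -9.557443
t3 = 3.813125 − (-9.557443)·(3.813125 − 5.100000) / (-9.557443 − 67.651000) = 3.813125 − (12.299232)/(-77.208443) = 3.972424
p(3.972424) = -2.314525
t4 = 3.972424 − (-2.314525)·(3.972424 − 3.813125) / (-2.314525 − (-9.557443)) = 3.972424 − (-0.368702)/(7.242919) = 4.023330
p(4.023330) = 0.126361
t5 = 4.023330 − 0.126361·(4.023330 − 3.972424) / (0.126361 − (-2.314525)) = 4.023330 − (0.006432)/(2.440885) = 4.020694

4.0207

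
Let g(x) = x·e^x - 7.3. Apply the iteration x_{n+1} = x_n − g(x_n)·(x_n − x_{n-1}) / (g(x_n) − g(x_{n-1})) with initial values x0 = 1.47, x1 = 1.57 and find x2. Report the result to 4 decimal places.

g(1.47) = -0.906624, g(1.57) = 0.246438
x2 = 1.570000 − 0.246438·(1.570000 − 1.470000) / (0.246438 − (-0.906624)) = 1.570000 − (0.024644)/(1.153062) = 1.548628

1.5486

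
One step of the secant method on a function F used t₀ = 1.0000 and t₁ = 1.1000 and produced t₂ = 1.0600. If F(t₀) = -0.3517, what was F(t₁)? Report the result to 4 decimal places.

0.2345

The secant line through (1.0000, -0.3517) and (1.1000, F(t₁)) crosses zero at t₂ = 1.0600.
So (1.0000, -0.3517), (1.1000, F(t₁)), (1.0600, 0) are collinear:
F(t₁) = -0.3517 · (1.1000 − 1.0600) / (1.0000 − 1.0600) = -0.3517 · (0.040000)/(-0.060000) = 0.234467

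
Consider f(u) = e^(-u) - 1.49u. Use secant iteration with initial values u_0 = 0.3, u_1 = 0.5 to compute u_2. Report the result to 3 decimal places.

f(0.3) = 0.29382, f(0.5) = -0.13847
u_2 = 0.50000 − (-0.13847)·(0.50000 − 0.30000) / (-0.13847 − 0.29382) = 0.50000 − (-0.02769)/(-0.43229) = 0.43594

0.436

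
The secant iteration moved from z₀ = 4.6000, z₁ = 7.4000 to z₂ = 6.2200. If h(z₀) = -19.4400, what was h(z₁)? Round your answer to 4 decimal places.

The secant line through (4.6000, -19.4400) and (7.4000, h(z₁)) crosses zero at z₂ = 6.2200.
So (4.6000, -19.4400), (7.4000, h(z₁)), (6.2200, 0) are collinear:
h(z₁) = -19.4400 · (7.4000 − 6.2200) / (4.6000 − 6.2200) = -19.4400 · (1.180000)/(-1.620000) = 14.160000

14.1600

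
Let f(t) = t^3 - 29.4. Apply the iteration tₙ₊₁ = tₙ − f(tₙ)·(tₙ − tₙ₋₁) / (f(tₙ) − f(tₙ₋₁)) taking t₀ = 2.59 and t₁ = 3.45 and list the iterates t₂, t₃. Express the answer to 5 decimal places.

f(2.59) = -12.0260210, f(3.45) = 11.6636250
t₂ = 3.4500000 − 11.6636250·(3.4500000 − 2.5900000) / (11.6636250 − (-12.0260210)) = 3.4500000 − (10.0307175)/(23.6896460) = 3.0265780
f(3.0265780) = -1.6760180
t₃ = 3.0265780 − (-1.6760180)·(3.0265780 − 3.4500000) / (-1.6760180 − 11.6636250) = 3.0265780 − (0.7096629)/(-13.3396430) = 3.0797775

3.02658, 3.07978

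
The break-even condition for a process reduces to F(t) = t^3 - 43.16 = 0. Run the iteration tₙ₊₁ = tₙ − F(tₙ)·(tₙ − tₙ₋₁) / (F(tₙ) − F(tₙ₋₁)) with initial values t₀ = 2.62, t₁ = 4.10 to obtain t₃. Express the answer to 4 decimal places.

3.4835

F(2.62) = -25.175272, F(4.10) = 25.761000
t₂ = 4.100000 − 25.761000·(4.100000 − 2.620000) / (25.761000 − (-25.175272)) = 4.100000 − (38.126280)/(50.936272) = 3.351491
F(3.351491) = -5.514419
t₃ = 3.351491 − (-5.514419)·(3.351491 − 4.100000) / (-5.514419 − 25.761000) = 3.351491 − (4.127595)/(-31.275419) = 3.483466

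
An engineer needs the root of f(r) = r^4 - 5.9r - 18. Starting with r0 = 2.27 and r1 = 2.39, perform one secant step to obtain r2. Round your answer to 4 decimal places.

2.3782

f(2.27) = -4.840622, f(2.39) = 0.527086
r2 = 2.390000 − 0.527086·(2.390000 − 2.270000) / (0.527086 − (-4.840622)) = 2.390000 − (0.063250)/(5.367708) = 2.378217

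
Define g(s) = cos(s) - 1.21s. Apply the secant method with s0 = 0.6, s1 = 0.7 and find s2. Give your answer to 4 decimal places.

0.6547

g(0.6) = 0.099336, g(0.7) = -0.082158
s2 = 0.700000 − (-0.082158)·(0.700000 − 0.600000) / (-0.082158 − 0.099336) = 0.700000 − (-0.008216)/(-0.181493) = 0.654732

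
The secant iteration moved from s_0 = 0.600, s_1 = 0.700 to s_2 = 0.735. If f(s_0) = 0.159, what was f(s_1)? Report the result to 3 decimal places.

0.041

The secant line through (0.600, 0.159) and (0.700, f(s_1)) crosses zero at s_2 = 0.735.
So (0.600, 0.159), (0.700, f(s_1)), (0.735, 0) are collinear:
f(s_1) = 0.159 · (0.700 − 0.735) / (0.600 − 0.735) = 0.159 · (-0.03500)/(-0.13500) = 0.04122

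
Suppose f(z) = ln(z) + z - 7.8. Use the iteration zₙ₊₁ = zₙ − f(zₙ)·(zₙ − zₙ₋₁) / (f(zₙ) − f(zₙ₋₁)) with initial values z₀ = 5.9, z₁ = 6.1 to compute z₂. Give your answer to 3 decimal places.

f(5.9) = -0.12505, f(6.1) = 0.10829
z₂ = 6.10000 − 0.10829·(6.10000 − 5.90000) / (0.10829 − (-0.12505)) = 6.10000 − (0.02166)/(0.23334) = 6.00718

6.007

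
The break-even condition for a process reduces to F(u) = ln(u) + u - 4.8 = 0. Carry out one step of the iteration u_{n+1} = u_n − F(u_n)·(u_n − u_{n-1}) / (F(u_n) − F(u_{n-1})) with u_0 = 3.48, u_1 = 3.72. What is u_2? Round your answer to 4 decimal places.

F(3.48) = -0.072968, F(3.72) = 0.233724
u_2 = 3.720000 − 0.233724·(3.720000 − 3.480000) / (0.233724 − (-0.072968)) = 3.720000 − (0.056094)/(0.306691) = 3.537101

3.5371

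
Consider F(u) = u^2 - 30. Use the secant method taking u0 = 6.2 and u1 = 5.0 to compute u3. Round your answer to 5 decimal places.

F(6.2) = 8.4400000, F(5.0) = -5.0000000
u2 = 5.0000000 − (-5.0000000)·(5.0000000 − 6.2000000) / (-5.0000000 − 8.4400000) = 5.0000000 − (6.0000000)/(-13.4400000) = 5.4464286
F(5.4464286) = -0.3364158
u3 = 5.4464286 − (-0.3364158)·(5.4464286 − 5.0000000) / (-0.3364158 − (-5.0000000)) = 5.4464286 − (-0.1501856)/(4.6635842) = 5.4786325

5.47863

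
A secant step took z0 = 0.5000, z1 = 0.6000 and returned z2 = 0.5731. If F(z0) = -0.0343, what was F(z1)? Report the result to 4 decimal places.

The secant line through (0.5000, -0.0343) and (0.6000, F(z1)) crosses zero at z2 = 0.5731.
So (0.5000, -0.0343), (0.6000, F(z1)), (0.5731, 0) are collinear:
F(z1) = -0.0343 · (0.6000 − 0.5731) / (0.5000 − 0.5731) = -0.0343 · (0.026900)/(-0.073100) = 0.012622

0.0126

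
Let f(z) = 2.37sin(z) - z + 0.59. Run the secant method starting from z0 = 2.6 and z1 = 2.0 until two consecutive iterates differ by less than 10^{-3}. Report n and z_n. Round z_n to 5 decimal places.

n = 5, z_n = 2.32206

f(2.6) = -0.7882617, f(2.0) = 0.7450349
z2 = 2.0000000 − 0.7450349·(-0.6000000)/(1.5332967) = 2.2915424;  |Δ| = 0.2915424
f(2.2915424) = 0.0790708
z3 = 2.2915424 − 0.0790708·(0.2915424)/(-0.6659641) = 2.3261576;  |Δ| = 0.0346152
f(2.3261576) = -0.0107409
z4 = 2.3261576 − (-0.0107409)·(0.0346152)/(-0.0898118) = 2.3220178;  |Δ| = 0.0041398
f(2.3220178) = 0.0001102
z5 = 2.3220178 − 0.0001102·(-0.0041398)/(0.0108511) = 2.3220599;  |Δ| = 0.0000420
|z5 − z4| = 0.0000420 < 10^{-3}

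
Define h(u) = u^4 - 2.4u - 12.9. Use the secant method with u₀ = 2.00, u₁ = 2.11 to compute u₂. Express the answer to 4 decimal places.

2.0526

h(2.00) = -1.700000, h(2.11) = 1.857194
u₂ = 2.110000 − 1.857194·(2.110000 − 2.000000) / (1.857194 − (-1.700000)) = 2.110000 − (0.204291)/(3.557194) = 2.052570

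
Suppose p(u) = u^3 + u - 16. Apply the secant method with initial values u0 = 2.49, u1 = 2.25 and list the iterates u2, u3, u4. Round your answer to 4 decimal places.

2.3821, 2.3880, 2.3877

p(2.49) = 1.928249, p(2.25) = -2.359375
u2 = 2.250000 − (-2.359375)·(2.250000 − 2.490000) / (-2.359375 − 1.928249) = 2.250000 − (0.566250)/(-4.287624) = 2.382066
p(2.382066) = -0.101521
u3 = 2.382066 − (-0.101521)·(2.382066 − 2.250000) / (-0.101521 − (-2.359375)) = 2.382066 − (-0.013407)/(2.257854) = 2.388004
p(2.388004) = 0.005753
u4 = 2.388004 − 0.005753·(2.388004 − 2.382066) / (0.005753 − (-0.101521)) = 2.388004 − (0.000034)/(0.107274) = 2.387686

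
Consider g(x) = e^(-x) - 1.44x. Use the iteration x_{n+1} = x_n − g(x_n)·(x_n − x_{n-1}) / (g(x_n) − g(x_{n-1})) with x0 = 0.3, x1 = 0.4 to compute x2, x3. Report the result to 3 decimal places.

0.444, 0.445

g(0.3) = 0.30882, g(0.4) = 0.09432
x2 = 0.40000 − 0.09432·(0.40000 − 0.30000) / (0.09432 − 0.30882) = 0.40000 − (0.00943)/(-0.21450) = 0.44397
g(0.44397) = 0.00216
x3 = 0.44397 − 0.00216·(0.44397 − 0.40000) / (0.00216 − 0.09432) = 0.44397 − (0.00010)/(-0.09216) = 0.44500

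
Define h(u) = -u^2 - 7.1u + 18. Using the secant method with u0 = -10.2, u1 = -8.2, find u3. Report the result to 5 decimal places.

h(-10.2) = -13.6200000, h(-8.2) = 8.9800000
u2 = -8.2000000 − 8.9800000·(-8.2000000 − (-10.2000000)) / (8.9800000 − (-13.6200000)) = -8.2000000 − (17.9600000)/(22.6000000) = -8.9946903
h(-8.9946903) = 0.9578479
u3 = -8.9946903 − 0.9578479·(-8.9946903 − (-8.2000000)) / (0.9578479 − 8.9800000) = -8.9946903 − (-0.7611924)/(-8.0221521) = -9.0895766

-9.08958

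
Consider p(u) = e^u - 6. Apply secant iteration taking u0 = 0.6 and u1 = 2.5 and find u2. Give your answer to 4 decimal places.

1.3662

p(0.6) = -4.177881, p(2.5) = 6.182494
u2 = 2.500000 − 6.182494·(2.500000 − 0.600000) / (6.182494 − (-4.177881)) = 2.500000 − (11.746739)/(10.360375) = 1.366186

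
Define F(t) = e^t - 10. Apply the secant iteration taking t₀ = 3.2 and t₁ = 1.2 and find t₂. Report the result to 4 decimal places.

1.8298

F(3.2) = 14.532530, F(1.2) = -6.679883
t₂ = 1.200000 − (-6.679883)·(1.200000 − 3.200000) / (-6.679883 − 14.532530) = 1.200000 − (13.359766)/(-21.212413) = 1.829809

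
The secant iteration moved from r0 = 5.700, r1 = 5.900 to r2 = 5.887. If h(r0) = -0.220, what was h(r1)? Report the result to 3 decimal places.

The secant line through (5.700, -0.220) and (5.900, h(r1)) crosses zero at r2 = 5.887.
So (5.700, -0.220), (5.900, h(r1)), (5.887, 0) are collinear:
h(r1) = -0.220 · (5.900 − 5.887) / (5.700 − 5.887) = -0.220 · (0.01300)/(-0.18700) = 0.01529

0.015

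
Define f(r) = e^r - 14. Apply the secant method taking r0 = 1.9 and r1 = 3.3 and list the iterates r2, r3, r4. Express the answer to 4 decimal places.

f(1.9) = -7.314106, f(3.3) = 13.112639
r2 = 3.300000 − 13.112639·(3.300000 − 1.900000) / (13.112639 − (-7.314106)) = 3.300000 − (18.357694)/(20.426744) = 2.401291
f(2.401291) = -2.962581
r3 = 2.401291 − (-2.962581)·(2.401291 − 3.300000) / (-2.962581 − 13.112639) = 2.401291 − (2.662498)/(-16.075220) = 2.566919
f(2.566919) = -0.974374
r4 = 2.566919 − (-0.974374)·(2.566919 − 2.401291) / (-0.974374 − (-2.962581)) = 2.566919 − (-0.161383)/(1.988207) = 2.648089

2.4013, 2.5669, 2.6481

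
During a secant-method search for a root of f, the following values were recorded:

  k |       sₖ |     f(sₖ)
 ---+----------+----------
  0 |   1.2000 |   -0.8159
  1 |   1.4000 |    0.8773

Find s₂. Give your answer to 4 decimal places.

s₂ = 1.4000 − 0.8773·(1.4000 − 1.2000) / (0.8773 − (-0.8159))
   = 1.4000 − (0.175460)/(1.693200) = 1.296374

1.2964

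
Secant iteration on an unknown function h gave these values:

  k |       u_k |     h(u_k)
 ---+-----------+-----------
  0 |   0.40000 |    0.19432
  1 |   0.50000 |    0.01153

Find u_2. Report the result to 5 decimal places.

u_2 = 0.50000 − 0.01153·(0.50000 − 0.40000) / (0.01153 − 0.19432)
   = 0.50000 − (0.0011530)/(-0.1827900) = 0.5063078

0.50631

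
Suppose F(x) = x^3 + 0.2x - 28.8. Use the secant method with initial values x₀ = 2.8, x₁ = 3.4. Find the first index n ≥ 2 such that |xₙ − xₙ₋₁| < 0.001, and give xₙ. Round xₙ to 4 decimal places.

F(2.8) = -6.288000, F(3.4) = 11.184000
x₂ = 3.400000 − 11.184000·(0.600000)/(17.472000) = 3.015934;  |Δ| = 0.384066
F(3.015934) = -0.764304
x₃ = 3.015934 − (-0.764304)·(-0.384066)/(-11.948304) = 3.040502;  |Δ| = 0.024568
F(3.040502) = -0.083520
x₄ = 3.040502 − (-0.083520)·(0.024568)/(0.680784) = 3.043516;  |Δ| = 0.003014
F(3.043516) = 0.000756
x₅ = 3.043516 − 0.000756·(0.003014)/(0.084276) = 3.043489;  |Δ| = 0.000027
|x₅ − x₄| = 0.000027 < 0.001

n = 5, xₙ = 3.0435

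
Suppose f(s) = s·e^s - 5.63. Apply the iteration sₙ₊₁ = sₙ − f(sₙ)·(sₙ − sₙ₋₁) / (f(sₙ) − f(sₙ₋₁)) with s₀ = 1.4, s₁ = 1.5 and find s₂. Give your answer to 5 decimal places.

f(1.4) = 0.0472800, f(1.5) = 1.0925336
s₂ = 1.5000000 − 1.0925336·(1.5000000 − 1.4000000) / (1.0925336 − 0.0472800) = 1.5000000 − (0.1092534)/(1.0452537) = 1.3954767

1.39548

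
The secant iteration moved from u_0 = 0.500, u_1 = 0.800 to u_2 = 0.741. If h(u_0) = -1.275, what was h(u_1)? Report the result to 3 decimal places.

0.312

The secant line through (0.500, -1.275) and (0.800, h(u_1)) crosses zero at u_2 = 0.741.
So (0.500, -1.275), (0.800, h(u_1)), (0.741, 0) are collinear:
h(u_1) = -1.275 · (0.800 − 0.741) / (0.500 − 0.741) = -1.275 · (0.05900)/(-0.24100) = 0.31214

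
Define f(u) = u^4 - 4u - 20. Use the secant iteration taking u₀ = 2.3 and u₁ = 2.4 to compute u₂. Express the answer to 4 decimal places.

2.3254

f(2.3) = -1.215900, f(2.4) = 3.577600
u₂ = 2.400000 − 3.577600·(2.400000 − 2.300000) / (3.577600 − (-1.215900)) = 2.400000 − (0.357760)/(4.793500) = 2.325366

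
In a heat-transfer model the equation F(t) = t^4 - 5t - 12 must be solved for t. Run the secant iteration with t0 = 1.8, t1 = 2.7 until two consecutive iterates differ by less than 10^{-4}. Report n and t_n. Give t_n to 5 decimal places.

F(1.8) = -10.5024000, F(2.7) = 27.6441000
t2 = 2.7000000 − 27.6441000·(0.9000000)/(38.1465000) = 2.0477858;  |Δ| = 0.6522142
F(2.0477858) = -4.6541024
t3 = 2.0477858 − (-4.6541024)·(-0.6522142)/(-32.2982024) = 2.1417685;  |Δ| = 0.0939827
F(2.1417685) = -1.6666941
t4 = 2.1417685 − (-1.6666941)·(0.0939827)/(2.9874083) = 2.1942020;  |Δ| = 0.0524335
F(2.1942020) = 0.2086160
t5 = 2.1942020 − 0.2086160·(0.0524335)/(1.8753101) = 2.1883691;  |Δ| = 0.0058329
F(2.1883691) = -0.0077138
t6 = 2.1883691 − (-0.0077138)·(-0.0058329)/(-0.2163299) = 2.1885771;  |Δ| = 0.0002080
F(2.1885771) = -0.0000337
t7 = 2.1885771 − (-0.0000337)·(0.0002080)/(0.0076802) = 2.1885780;  |Δ| = 0.0000009
|t7 − t6| = 0.0000009 < 10^{-4}

n = 7, t_n = 2.18858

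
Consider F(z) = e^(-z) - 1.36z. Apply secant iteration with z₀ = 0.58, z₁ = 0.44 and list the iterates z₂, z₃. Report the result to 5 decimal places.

F(0.58) = -0.2289016, F(0.44) = 0.0456364
z₂ = 0.4400000 − 0.0456364·(0.4400000 − 0.5800000) / (0.0456364 − (-0.2289016)) = 0.4400000 − (-0.0063891)/(0.2745381) = 0.4632722
F(0.4632722) = -0.0008288
z₃ = 0.4632722 − (-0.0008288)·(0.4632722 − 0.4400000) / (-0.0008288 − 0.0456364) = 0.4632722 − (-0.0000193)/(-0.0464652) = 0.4628571

0.46327, 0.46286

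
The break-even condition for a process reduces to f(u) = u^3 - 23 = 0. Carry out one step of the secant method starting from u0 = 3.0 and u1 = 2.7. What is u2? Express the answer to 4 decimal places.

2.8360

f(3.0) = 4.000000, f(2.7) = -3.317000
u2 = 2.700000 − (-3.317000)·(2.700000 − 3.000000) / (-3.317000 − 4.000000) = 2.700000 − (0.995100)/(-7.317000) = 2.835998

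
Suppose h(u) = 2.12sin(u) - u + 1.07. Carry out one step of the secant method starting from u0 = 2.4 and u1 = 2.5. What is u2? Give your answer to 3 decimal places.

2.439

h(2.4) = 0.10198, h(2.5) = -0.16124
u2 = 2.50000 − (-0.16124)·(2.50000 − 2.40000) / (-0.16124 − 0.10198) = 2.50000 − (-0.01612)/(-0.26322) = 2.43874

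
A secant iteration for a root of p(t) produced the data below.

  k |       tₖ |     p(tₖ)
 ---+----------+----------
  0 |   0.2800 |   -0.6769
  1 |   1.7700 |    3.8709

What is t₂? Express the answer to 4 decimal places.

t₂ = 1.7700 − 3.8709·(1.7700 − 0.2800) / (3.8709 − (-0.6769))
   = 1.7700 − (5.767641)/(4.547800) = 0.501773

0.5018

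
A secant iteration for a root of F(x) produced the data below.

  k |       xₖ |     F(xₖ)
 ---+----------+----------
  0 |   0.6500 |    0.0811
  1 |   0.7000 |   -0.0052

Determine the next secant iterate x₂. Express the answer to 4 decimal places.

0.6970

x₂ = 0.7000 − (-0.0052)·(0.7000 − 0.6500) / (-0.0052 − 0.0811)
   = 0.7000 − (-0.000260)/(-0.086300) = 0.696987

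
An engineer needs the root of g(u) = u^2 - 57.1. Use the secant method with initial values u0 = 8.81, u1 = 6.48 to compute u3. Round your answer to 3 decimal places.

7.563

g(8.81) = 20.51610, g(6.48) = -15.10960
u2 = 6.48000 − (-15.10960)·(6.48000 − 8.81000) / (-15.10960 − 20.51610) = 6.48000 − (35.20537)/(-35.62570) = 7.46820
g(7.46820) = -1.32597
u3 = 7.46820 − (-1.32597)·(7.46820 − 6.48000) / (-1.32597 − (-15.10960)) = 7.46820 − (-1.31032)/(13.78363) = 7.56327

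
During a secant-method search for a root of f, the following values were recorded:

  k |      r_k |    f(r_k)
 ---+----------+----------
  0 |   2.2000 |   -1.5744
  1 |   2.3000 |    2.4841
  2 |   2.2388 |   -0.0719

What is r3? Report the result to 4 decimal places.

2.2405

r3 = 2.2388 − (-0.0719)·(2.2388 − 2.3000) / (-0.0719 − 2.4841)
   = 2.2388 − (0.004400)/(-2.556000) = 2.240522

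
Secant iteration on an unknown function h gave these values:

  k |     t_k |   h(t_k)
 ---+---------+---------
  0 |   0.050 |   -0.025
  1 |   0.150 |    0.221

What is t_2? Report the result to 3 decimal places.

t_2 = 0.150 − 0.221·(0.150 − 0.050) / (0.221 − (-0.025))
   = 0.150 − (0.02210)/(0.24600) = 0.06016

0.060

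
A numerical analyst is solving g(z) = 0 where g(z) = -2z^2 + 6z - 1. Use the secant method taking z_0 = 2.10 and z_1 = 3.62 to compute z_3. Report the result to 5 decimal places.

2.77061

g(2.10) = 2.7800000, g(3.62) = -5.4888000
z_2 = 3.6200000 − (-5.4888000)·(3.6200000 − 2.1000000) / (-5.4888000 − 2.7800000) = 3.6200000 − (-8.3429760)/(-8.2688000) = 2.6110294
g(2.6110294) = 1.0312273
z_3 = 2.6110294 − 1.0312273·(2.6110294 − 3.6200000) / (1.0312273 − (-5.4888000)) = 2.6110294 − (-1.0404780)/(6.5200273) = 2.7706113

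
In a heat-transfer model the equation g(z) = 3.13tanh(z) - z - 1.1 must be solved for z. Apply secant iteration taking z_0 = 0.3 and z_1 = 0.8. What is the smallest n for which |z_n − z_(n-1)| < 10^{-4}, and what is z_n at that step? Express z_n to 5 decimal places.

n = 6, z_n = 0.61575

g(0.3) = -0.4881915, g(0.8) = 0.1784351
z_2 = 0.8000000 − 0.1784351·(0.5000000)/(0.6666266) = 0.6661656;  |Δ| = 0.1338344
g(0.6661656) = 0.0569091
z_3 = 0.6661656 − 0.0569091·(-0.1338344)/(-0.1215260) = 0.6034927;  |Δ| = 0.0626729
g(0.6034927) = -0.0147631
z_4 = 0.6034927 − (-0.0147631)·(-0.0626729)/(-0.0716722) = 0.6164021;  |Δ| = 0.0129094
g(0.6164021) = 0.0007722
z_5 = 0.6164021 − 0.0007722·(0.0129094)/(0.0155353) = 0.6157604;  |Δ| = 0.0006417
g(0.6157604) = 0.0000094
z_6 = 0.6157604 − 0.0000094·(-0.0006417)/(-0.0007628) = 0.6157525;  |Δ| = 0.0000079
|z_6 − z_5| = 0.0000079 < 10^{-4}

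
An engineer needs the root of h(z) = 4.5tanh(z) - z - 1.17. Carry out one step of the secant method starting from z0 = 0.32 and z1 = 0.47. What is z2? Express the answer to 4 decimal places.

h(0.32) = -0.097219, h(0.47) = 0.331897
z2 = 0.470000 − 0.331897·(0.470000 − 0.320000) / (0.331897 − (-0.097219)) = 0.470000 − (0.049785)/(0.429116) = 0.353983

0.3540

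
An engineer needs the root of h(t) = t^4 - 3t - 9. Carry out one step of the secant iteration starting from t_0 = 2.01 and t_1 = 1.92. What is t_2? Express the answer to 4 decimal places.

1.9628

h(2.01) = 1.292408, h(1.92) = -1.170455
t_2 = 1.920000 − (-1.170455)·(1.920000 − 2.010000) / (-1.170455 − 1.292408) = 1.920000 − (0.105341)/(-2.462863) = 1.962772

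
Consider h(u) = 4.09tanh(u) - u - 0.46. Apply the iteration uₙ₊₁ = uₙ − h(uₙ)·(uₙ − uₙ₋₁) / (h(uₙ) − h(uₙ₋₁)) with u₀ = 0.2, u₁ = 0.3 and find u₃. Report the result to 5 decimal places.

h(0.2) = 0.1472651, h(0.3) = 0.4314686
u₂ = 0.3000000 − 0.4314686·(0.3000000 − 0.2000000) / (0.4314686 − 0.1472651) = 0.3000000 − (0.0431469)/(0.2842035) = 0.1481832
h(0.1481832) = -0.0065112
u₃ = 0.1481832 − (-0.0065112)·(0.1481832 − 0.3000000) / (-0.0065112 − 0.4314686) = 0.1481832 − (0.0009885)/(-0.4379798) = 0.1504402

0.15044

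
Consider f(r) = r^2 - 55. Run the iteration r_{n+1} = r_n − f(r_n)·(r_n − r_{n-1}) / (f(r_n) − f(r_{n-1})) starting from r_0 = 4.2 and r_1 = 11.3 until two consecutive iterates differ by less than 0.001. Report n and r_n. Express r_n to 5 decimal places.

n = 6, r_n = 7.41620

f(4.2) = -37.3600000, f(11.3) = 72.6900000
r_2 = 11.3000000 − 72.6900000·(7.1000000)/(110.0500000) = 6.6103226;  |Δ| = 4.6896774
f(6.6103226) = -11.3036354
r_3 = 6.6103226 − (-11.3036354)·(-4.6896774)/(-83.9936354) = 7.2414466;  |Δ| = 0.6311241
f(7.2414466) = -2.5614507
r_4 = 7.2414466 − (-2.5614507)·(0.6311241)/(8.7421847) = 7.4263653;  |Δ| = 0.1849187
f(7.4263653) = 0.1509015
r_5 = 7.4263653 − 0.1509015·(0.1849187)/(2.7123522) = 7.4160774;  |Δ| = 0.0102879
f(7.4160774) = -0.0017966
r_6 = 7.4160774 − (-0.0017966)·(-0.0102879)/(-0.1526981) = 7.4161984;  |Δ| = 0.0001210
|r_6 − r_5| = 0.0001210 < 0.001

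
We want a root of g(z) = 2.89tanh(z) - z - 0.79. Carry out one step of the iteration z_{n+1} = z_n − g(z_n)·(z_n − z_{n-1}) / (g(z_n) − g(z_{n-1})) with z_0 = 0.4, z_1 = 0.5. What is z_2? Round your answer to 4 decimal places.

g(0.4) = -0.091947, g(0.5) = 0.045519
z_2 = 0.500000 − 0.045519·(0.500000 − 0.400000) / (0.045519 − (-0.091947)) = 0.500000 − (0.004552)/(0.137466) = 0.466887

0.4669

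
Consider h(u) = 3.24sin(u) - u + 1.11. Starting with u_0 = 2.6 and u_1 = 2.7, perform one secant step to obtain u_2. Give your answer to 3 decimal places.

h(2.6) = 0.18022, h(2.7) = -0.20529
u_2 = 2.70000 − (-0.20529)·(2.70000 − 2.60000) / (-0.20529 − 0.18022) = 2.70000 − (-0.02053)/(-0.38551) = 2.64675

2.647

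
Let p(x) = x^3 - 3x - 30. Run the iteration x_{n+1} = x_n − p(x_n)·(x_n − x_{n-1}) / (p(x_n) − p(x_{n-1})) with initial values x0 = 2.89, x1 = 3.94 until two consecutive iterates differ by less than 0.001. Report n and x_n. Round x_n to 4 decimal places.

p(2.89) = -14.532431, p(3.94) = 19.342984
x2 = 3.940000 − 19.342984·(1.050000)/(33.875415) = 3.340446;  |Δ| = 0.599554
p(3.340446) = -2.746699
x3 = 3.340446 − (-2.746699)·(-0.599554)/(-22.089683) = 3.414997;  |Δ| = 0.074550
p(3.414997) = -0.418611
x4 = 3.414997 − (-0.418611)·(0.074550)/(2.328088) = 3.428401;  |Δ| = 0.013405
p(3.428401) = 0.012007
x5 = 3.428401 − 0.012007·(0.013405)/(0.430618) = 3.428028;  |Δ| = 0.000374
|x5 − x4| = 0.000374 < 0.001

n = 5, x_n = 3.4280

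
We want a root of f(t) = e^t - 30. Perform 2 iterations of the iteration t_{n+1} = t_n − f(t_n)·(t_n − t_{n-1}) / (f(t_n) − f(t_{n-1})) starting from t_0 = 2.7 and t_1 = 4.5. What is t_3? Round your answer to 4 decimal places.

3.2429

f(2.7) = -15.120268, f(4.5) = 60.017131
t_2 = 4.500000 − 60.017131·(4.500000 − 2.700000) / (60.017131 − (-15.120268)) = 4.500000 − (108.030836)/(75.137400) = 3.062223
f(3.062223) = -8.624982
t_3 = 3.062223 − (-8.624982)·(3.062223 − 4.500000) / (-8.624982 − 60.017131) = 3.062223 − (12.400802)/(-68.642113) = 3.242882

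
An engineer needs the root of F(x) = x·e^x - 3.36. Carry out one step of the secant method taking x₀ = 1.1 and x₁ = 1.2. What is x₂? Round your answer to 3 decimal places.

F(1.1) = -0.05542, F(1.2) = 0.62414
x₂ = 1.20000 − 0.62414·(1.20000 − 1.10000) / (0.62414 − (-0.05542)) = 1.20000 − (0.06241)/(0.67956) = 1.10815

1.108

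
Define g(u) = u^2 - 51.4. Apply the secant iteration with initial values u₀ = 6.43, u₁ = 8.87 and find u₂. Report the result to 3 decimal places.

g(6.43) = -10.05510, g(8.87) = 27.27690
u₂ = 8.87000 − 27.27690·(8.87000 − 6.43000) / (27.27690 − (-10.05510)) = 8.87000 − (66.55564)/(37.33200) = 7.08720

7.087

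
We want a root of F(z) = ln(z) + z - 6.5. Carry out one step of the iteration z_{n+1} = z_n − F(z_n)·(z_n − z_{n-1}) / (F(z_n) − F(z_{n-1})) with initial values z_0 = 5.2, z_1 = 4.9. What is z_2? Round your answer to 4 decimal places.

F(5.2) = 0.348659, F(4.9) = -0.010765
z_2 = 4.900000 − (-0.010765)·(4.900000 − 5.200000) / (-0.010765 − 0.348659) = 4.900000 − (0.003229)/(-0.359423) = 4.908985

4.9090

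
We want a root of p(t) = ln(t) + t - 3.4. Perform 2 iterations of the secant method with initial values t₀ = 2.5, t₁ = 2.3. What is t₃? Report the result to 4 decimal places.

2.4884

p(2.5) = 0.016291, p(2.3) = -0.267091
t₂ = 2.300000 − (-0.267091)·(2.300000 − 2.500000) / (-0.267091 − 0.016291) = 2.300000 − (0.053418)/(-0.283382) = 2.488503
p(2.488503) = 0.000184
t₃ = 2.488503 − 0.000184·(2.488503 − 2.300000) / (0.000184 − (-0.267091)) = 2.488503 − (0.000035)/(0.267275) = 2.488373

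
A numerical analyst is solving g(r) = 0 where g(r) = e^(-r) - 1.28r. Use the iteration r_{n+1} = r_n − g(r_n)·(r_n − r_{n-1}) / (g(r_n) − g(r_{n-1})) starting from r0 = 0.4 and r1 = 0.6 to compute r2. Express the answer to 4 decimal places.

g(0.4) = 0.158320, g(0.6) = -0.219188
r2 = 0.600000 − (-0.219188)·(0.600000 − 0.400000) / (-0.219188 − 0.158320) = 0.600000 − (-0.043838)/(-0.377508) = 0.483876

0.4839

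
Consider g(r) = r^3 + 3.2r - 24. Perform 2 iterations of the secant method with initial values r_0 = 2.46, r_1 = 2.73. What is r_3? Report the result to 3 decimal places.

g(2.46) = -1.24106, g(2.73) = 5.08242
r_2 = 2.73000 − 5.08242·(2.73000 − 2.46000) / (5.08242 − (-1.24106)) = 2.73000 − (1.37225)/(6.32348) = 2.51299
g(2.51299) = -0.08858
r_3 = 2.51299 − (-0.08858)·(2.51299 − 2.73000) / (-0.08858 − 5.08242) = 2.51299 − (0.01922)/(-5.17100) = 2.51671

2.517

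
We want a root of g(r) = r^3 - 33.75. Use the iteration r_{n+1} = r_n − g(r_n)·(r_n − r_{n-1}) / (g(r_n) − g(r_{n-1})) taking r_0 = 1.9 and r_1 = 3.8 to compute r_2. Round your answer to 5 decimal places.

2.96415

g(1.9) = -26.8910000, g(3.8) = 21.1220000
r_2 = 3.8000000 − 21.1220000·(3.8000000 − 1.9000000) / (21.1220000 − (-26.8910000)) = 3.8000000 − (40.1318000)/(48.0130000) = 2.9641472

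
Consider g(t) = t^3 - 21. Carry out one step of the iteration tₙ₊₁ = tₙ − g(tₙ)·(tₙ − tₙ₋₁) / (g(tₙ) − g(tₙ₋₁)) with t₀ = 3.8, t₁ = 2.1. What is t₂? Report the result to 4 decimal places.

2.5375

g(3.8) = 33.872000, g(2.1) = -11.739000
t₂ = 2.100000 − (-11.739000)·(2.100000 − 3.800000) / (-11.739000 − 33.872000) = 2.100000 − (19.956300)/(-45.611000) = 2.537533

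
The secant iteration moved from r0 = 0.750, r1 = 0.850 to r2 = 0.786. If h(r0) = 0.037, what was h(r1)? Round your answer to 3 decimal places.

-0.066

The secant line through (0.750, 0.037) and (0.850, h(r1)) crosses zero at r2 = 0.786.
So (0.750, 0.037), (0.850, h(r1)), (0.786, 0) are collinear:
h(r1) = 0.037 · (0.850 − 0.786) / (0.750 − 0.786) = 0.037 · (0.06400)/(-0.03600) = -0.06578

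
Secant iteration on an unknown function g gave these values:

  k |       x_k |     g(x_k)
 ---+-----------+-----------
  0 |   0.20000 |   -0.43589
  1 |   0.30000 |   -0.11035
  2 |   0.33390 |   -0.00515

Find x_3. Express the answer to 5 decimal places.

0.33556

x_3 = 0.33390 − (-0.00515)·(0.33390 − 0.30000) / (-0.00515 − (-0.11035))
   = 0.33390 − (-0.0001746)/(0.1052000) = 0.3355596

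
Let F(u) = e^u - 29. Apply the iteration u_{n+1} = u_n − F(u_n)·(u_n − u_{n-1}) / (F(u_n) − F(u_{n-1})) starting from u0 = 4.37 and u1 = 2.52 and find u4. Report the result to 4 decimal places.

F(4.37) = 50.043632, F(2.52) = -16.571403
u2 = 2.520000 − (-16.571403)·(2.520000 − 4.370000) / (-16.571403 − 50.043632) = 2.520000 − (30.657096)/(-66.615035) = 2.980213
F(2.980213) = -9.307992
u3 = 2.980213 − (-9.307992)·(2.980213 − 2.520000) / (-9.307992 − (-16.571403)) = 2.980213 − (-4.283658)/(7.263411) = 3.569971
F(3.569971) = 6.515572
u4 = 3.569971 − 6.515572·(3.569971 − 2.980213) / (6.515572 − (-9.307992)) = 3.569971 − (3.842613)/(15.823564) = 3.327130

3.3271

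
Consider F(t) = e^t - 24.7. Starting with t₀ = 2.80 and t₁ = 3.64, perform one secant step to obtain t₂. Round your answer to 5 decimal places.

3.12034

F(2.80) = -8.2553532, F(3.64) = 13.3918367
t₂ = 3.6400000 − 13.3918367·(3.6400000 − 2.8000000) / (13.3918367 − (-8.2553532)) = 3.6400000 − (11.2491428)/(21.6471900) = 3.1203417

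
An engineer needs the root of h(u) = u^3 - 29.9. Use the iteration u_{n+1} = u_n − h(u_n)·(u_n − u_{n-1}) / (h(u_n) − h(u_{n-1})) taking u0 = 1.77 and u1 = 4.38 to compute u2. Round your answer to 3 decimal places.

h(1.77) = -24.35477, h(4.38) = 54.12767
u2 = 4.38000 − 54.12767·(4.38000 − 1.77000) / (54.12767 − (-24.35477)) = 4.38000 − (141.27322)/(78.48244) = 2.57994

2.580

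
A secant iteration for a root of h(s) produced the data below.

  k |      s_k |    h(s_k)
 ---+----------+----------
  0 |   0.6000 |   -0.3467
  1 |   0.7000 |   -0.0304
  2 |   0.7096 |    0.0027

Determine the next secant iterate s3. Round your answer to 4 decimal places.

0.7088

s3 = 0.7096 − 0.0027·(0.7096 − 0.7000) / (0.0027 − (-0.0304))
   = 0.7096 − (0.000026)/(0.033100) = 0.708817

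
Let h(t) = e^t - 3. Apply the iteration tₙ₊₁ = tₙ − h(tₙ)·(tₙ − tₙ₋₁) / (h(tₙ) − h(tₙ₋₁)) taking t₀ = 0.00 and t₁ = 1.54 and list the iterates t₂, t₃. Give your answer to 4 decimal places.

h(0.00) = -2.000000, h(1.54) = 1.664590
t₂ = 1.540000 − 1.664590·(1.540000 − 0.000000) / (1.664590 − (-2.000000)) = 1.540000 − (2.563469)/(3.664590) = 0.840476
h(0.840476) = -0.682530
t₃ = 0.840476 − (-0.682530)·(0.840476 − 1.540000) / (-0.682530 − 1.664590) = 0.840476 − (0.477446)/(-2.347121) = 1.043894

0.8405, 1.0439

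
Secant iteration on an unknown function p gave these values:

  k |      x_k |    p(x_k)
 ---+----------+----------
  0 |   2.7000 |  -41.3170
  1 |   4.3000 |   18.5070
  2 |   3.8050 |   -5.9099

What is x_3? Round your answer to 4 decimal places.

x_3 = 3.8050 − (-5.9099)·(3.8050 − 4.3000) / (-5.9099 − 18.5070)
   = 3.8050 − (2.925400)/(-24.416900) = 3.924810

3.9248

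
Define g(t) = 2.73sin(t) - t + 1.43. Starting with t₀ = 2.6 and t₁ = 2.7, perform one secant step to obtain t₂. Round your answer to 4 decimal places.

g(2.6) = 0.237319, g(2.7) = -0.103253
t₂ = 2.700000 − (-0.103253)·(2.700000 − 2.600000) / (-0.103253 − 0.237319) = 2.700000 − (-0.010325)/(-0.340572) = 2.669682

2.6697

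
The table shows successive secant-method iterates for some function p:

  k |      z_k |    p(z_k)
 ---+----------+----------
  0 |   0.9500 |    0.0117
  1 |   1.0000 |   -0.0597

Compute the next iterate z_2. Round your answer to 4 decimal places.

z_2 = 1.0000 − (-0.0597)·(1.0000 − 0.9500) / (-0.0597 − 0.0117)
   = 1.0000 − (-0.002985)/(-0.071400) = 0.958193

0.9582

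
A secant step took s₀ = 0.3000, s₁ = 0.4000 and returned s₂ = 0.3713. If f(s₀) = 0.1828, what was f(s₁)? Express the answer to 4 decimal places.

The secant line through (0.3000, 0.1828) and (0.4000, f(s₁)) crosses zero at s₂ = 0.3713.
So (0.3000, 0.1828), (0.4000, f(s₁)), (0.3713, 0) are collinear:
f(s₁) = 0.1828 · (0.4000 − 0.3713) / (0.3000 − 0.3713) = 0.1828 · (0.028700)/(-0.071300) = -0.073581

-0.0736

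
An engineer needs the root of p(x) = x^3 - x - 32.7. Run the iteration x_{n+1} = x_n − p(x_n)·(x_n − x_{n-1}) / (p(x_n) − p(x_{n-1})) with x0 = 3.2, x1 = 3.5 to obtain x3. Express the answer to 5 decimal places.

p(3.2) = -3.1320000, p(3.5) = 6.6750000
x2 = 3.5000000 − 6.6750000·(3.5000000 − 3.2000000) / (6.6750000 − (-3.1320000)) = 3.5000000 − (2.0025000)/(9.8070000) = 3.2958091
p(3.2958091) = -0.1955515
x3 = 3.2958091 − (-0.1955515)·(3.2958091 − 3.5000000) / (-0.1955515 − 6.6750000) = 3.2958091 − (0.0399298)/(-6.8705515) = 3.3016209

3.30162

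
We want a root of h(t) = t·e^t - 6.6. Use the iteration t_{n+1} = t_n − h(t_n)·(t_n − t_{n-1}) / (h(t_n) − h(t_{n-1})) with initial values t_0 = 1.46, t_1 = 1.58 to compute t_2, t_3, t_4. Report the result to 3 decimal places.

h(1.46) = -0.31330, h(1.58) = 1.07083
t_2 = 1.58000 − 1.07083·(1.58000 − 1.46000) / (1.07083 − (-0.31330)) = 1.58000 − (0.12850)/(1.38413) = 1.48716
h(1.48716) = -0.02002
t_3 = 1.48716 − (-0.02002)·(1.48716 − 1.58000) / (-0.02002 − 1.07083) = 1.48716 − (0.00186)/(-1.09085) = 1.48887
h(1.48887) = -0.00125
t_4 = 1.48887 − (-0.00125)·(1.48887 − 1.48716) / (-0.00125 − (-0.02002)) = 1.48887 − (0.00000)/(0.01877) = 1.48898

1.487, 1.489, 1.489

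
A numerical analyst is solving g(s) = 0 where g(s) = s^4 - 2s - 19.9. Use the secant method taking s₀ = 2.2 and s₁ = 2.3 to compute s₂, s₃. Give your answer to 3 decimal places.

g(2.2) = -0.87440, g(2.3) = 3.48410
s₂ = 2.30000 − 3.48410·(2.30000 − 2.20000) / (3.48410 − (-0.87440)) = 2.30000 − (0.34841)/(4.35850) = 2.22006
g(2.22006) = -0.04829
s₃ = 2.22006 − (-0.04829)·(2.22006 − 2.30000) / (-0.04829 − 3.48410) = 2.22006 − (0.00386)/(-3.53239) = 2.22115

2.220, 2.221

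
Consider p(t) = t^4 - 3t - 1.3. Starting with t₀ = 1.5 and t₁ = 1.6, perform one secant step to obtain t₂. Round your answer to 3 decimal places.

1.562

p(1.5) = -0.73750, p(1.6) = 0.45360
t₂ = 1.60000 − 0.45360·(1.60000 − 1.50000) / (0.45360 − (-0.73750)) = 1.60000 − (0.04536)/(1.19110) = 1.56192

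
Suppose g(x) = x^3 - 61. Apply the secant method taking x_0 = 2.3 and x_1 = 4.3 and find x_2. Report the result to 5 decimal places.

g(2.3) = -48.8330000, g(4.3) = 18.5070000
x_2 = 4.3000000 − 18.5070000·(4.3000000 − 2.3000000) / (18.5070000 − (-48.8330000)) = 4.3000000 − (37.0140000)/(67.3400000) = 3.7503416

3.75034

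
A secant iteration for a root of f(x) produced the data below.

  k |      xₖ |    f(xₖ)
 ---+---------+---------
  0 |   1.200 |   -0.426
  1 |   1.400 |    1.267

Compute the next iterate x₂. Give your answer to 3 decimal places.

x₂ = 1.400 − 1.267·(1.400 − 1.200) / (1.267 − (-0.426))
   = 1.400 − (0.25340)/(1.69300) = 1.25032

1.250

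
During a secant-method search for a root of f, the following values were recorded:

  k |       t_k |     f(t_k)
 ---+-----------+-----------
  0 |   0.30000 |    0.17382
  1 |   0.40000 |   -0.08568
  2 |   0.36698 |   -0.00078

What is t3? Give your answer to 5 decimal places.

0.36668

t3 = 0.36698 − (-0.00078)·(0.36698 − 0.40000) / (-0.00078 − (-0.08568))
   = 0.36698 − (0.0000258)/(0.0849000) = 0.3666766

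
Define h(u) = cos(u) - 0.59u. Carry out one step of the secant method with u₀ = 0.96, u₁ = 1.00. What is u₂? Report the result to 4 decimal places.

0.9650

h(0.96) = 0.007120, h(1.00) = -0.049698
u₂ = 1.000000 − (-0.049698)·(1.000000 − 0.960000) / (-0.049698 − 0.007120) = 1.000000 − (-0.001988)/(-0.056818) = 0.965013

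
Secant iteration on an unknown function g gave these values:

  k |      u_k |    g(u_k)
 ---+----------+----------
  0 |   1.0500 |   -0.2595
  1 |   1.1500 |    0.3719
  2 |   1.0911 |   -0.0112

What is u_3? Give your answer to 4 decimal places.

u_3 = 1.0911 − (-0.0112)·(1.0911 − 1.1500) / (-0.0112 − 0.3719)
   = 1.0911 − (0.000660)/(-0.383100) = 1.092822

1.0928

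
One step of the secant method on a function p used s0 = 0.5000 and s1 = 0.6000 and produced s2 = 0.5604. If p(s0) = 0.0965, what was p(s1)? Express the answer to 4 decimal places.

The secant line through (0.5000, 0.0965) and (0.6000, p(s1)) crosses zero at s2 = 0.5604.
So (0.5000, 0.0965), (0.6000, p(s1)), (0.5604, 0) are collinear:
p(s1) = 0.0965 · (0.6000 − 0.5604) / (0.5000 − 0.5604) = 0.0965 · (0.039600)/(-0.060400) = -0.063268

-0.0633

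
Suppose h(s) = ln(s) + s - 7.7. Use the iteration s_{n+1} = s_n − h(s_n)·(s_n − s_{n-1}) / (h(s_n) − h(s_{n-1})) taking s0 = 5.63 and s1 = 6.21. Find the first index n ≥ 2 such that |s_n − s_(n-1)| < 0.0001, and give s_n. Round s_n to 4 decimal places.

n = 4, s_n = 5.9214

h(5.63) = -0.341891, h(6.21) = 0.336161
s2 = 6.210000 − 0.336161·(0.580000)/(0.678051) = 5.922451;  |Δ| = 0.287549
h(5.922451) = 0.001201
s3 = 5.922451 − 0.001201·(-0.287549)/(-0.334960) = 5.921420;  |Δ| = 0.001031
h(5.921420) = -0.000004
s4 = 5.921420 − (-0.000004)·(-0.001031)/(-0.001205) = 5.921423;  |Δ| = 0.000004
|s4 − s3| = 0.000004 < 0.0001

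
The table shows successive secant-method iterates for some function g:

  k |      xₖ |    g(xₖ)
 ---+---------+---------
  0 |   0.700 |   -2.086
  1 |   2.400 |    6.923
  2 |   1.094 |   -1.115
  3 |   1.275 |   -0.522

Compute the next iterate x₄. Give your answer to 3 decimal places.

1.434

x₄ = 1.275 − (-0.522)·(1.275 − 1.094) / (-0.522 − (-1.115))
   = 1.275 − (-0.09448)/(0.59300) = 1.43433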